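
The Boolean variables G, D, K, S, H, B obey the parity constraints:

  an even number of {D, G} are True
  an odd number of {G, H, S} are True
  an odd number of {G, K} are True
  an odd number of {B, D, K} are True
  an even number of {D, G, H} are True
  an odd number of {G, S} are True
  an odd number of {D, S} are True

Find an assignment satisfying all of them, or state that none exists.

G = True, D = True, K = False, S = False, H = False, B = False

{D, G}: 2 true → even ✓
{G, H, S}: 1 true → odd ✓
{G, K}: 1 true → odd ✓
{B, D, K}: 1 true → odd ✓
{D, G, H}: 2 true → even ✓
{G, S}: 1 true → odd ✓
{D, S}: 1 true → odd ✓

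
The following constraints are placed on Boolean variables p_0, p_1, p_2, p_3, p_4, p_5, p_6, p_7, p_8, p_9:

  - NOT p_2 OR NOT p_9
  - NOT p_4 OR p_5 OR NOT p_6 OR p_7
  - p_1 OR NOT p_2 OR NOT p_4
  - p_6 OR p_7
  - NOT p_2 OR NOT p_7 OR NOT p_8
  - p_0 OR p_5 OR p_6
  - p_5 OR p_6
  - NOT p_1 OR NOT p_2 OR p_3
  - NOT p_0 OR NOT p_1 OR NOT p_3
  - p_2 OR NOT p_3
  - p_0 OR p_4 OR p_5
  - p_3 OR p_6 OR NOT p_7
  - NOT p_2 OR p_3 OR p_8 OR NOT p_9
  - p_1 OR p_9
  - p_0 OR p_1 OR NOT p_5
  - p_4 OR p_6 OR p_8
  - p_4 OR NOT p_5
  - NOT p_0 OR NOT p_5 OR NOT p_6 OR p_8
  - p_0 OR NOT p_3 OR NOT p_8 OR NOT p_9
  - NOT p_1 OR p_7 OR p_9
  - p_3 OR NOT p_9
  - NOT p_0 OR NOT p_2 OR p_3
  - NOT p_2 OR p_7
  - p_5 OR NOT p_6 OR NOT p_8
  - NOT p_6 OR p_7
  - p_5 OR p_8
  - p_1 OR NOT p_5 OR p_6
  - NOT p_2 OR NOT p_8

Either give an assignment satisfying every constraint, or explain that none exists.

Set p_0 = False.
Set p_1 = True.
Set p_2 = True.
  then (NOT p_2 OR NOT p_9) forces p_9 = False.
  then (NOT p_1 OR NOT p_2 OR p_3) forces p_3 = True.
  then (NOT p_1 OR p_7 OR p_9) forces p_7 = True.
  then (NOT p_2 OR NOT p_8) forces p_8 = False.
  then (p_5 OR p_8) forces p_5 = True.
  then (p_4 OR NOT p_5) forces p_4 = True.
Set p_6 = False.
All clauses satisfied.

p_0: False; p_1: True; p_2: True; p_3: True; p_4: True; p_5: True; p_6: False; p_7: True; p_8: False; p_9: False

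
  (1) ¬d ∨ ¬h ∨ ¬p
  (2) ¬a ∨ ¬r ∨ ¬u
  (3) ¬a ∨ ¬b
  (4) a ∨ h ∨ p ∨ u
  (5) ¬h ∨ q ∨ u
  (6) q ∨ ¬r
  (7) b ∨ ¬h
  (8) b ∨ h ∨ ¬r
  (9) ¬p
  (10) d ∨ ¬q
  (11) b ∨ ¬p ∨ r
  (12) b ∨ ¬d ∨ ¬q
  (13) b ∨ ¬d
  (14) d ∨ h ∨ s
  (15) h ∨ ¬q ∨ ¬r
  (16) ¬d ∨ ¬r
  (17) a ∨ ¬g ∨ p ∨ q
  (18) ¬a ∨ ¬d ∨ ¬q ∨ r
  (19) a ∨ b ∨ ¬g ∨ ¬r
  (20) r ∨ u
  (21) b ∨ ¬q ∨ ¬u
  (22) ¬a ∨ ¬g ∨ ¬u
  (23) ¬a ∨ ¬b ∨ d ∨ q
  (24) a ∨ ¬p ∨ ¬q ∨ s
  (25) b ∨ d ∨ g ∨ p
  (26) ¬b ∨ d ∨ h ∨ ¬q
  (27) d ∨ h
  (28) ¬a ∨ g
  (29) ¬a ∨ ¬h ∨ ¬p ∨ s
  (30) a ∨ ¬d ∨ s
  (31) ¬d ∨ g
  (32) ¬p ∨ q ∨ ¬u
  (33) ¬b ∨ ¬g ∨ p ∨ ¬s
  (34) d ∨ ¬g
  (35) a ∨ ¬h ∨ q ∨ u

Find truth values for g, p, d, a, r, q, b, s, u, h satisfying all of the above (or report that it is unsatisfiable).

g: False, p: False, d: False, a: False, r: False, q: False, b: True, s: False, u: True, h: True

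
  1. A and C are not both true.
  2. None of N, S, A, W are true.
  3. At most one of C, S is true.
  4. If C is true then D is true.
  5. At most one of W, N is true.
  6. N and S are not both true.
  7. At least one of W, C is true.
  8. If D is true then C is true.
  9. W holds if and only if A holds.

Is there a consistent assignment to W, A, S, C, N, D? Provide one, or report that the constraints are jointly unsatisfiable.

W=F, A=F, S=F, C=T, N=F, D=T

  (1) A=F, C=T — not both ✓
  (2) {N, S, A, W}: 0 true — none ✓
  (3) {C, S}: 1 true — at most one ✓
  (4) C=T ⇒ D: T ✓
  (5) {W, N}: 0 true — at most one ✓
  (6) N=F, S=F — not both ✓
  (7) {W, C}: 1 true — at least one ✓
  (8) D=T ⇒ C: T ✓
  (9) W=F, A=F — same ✓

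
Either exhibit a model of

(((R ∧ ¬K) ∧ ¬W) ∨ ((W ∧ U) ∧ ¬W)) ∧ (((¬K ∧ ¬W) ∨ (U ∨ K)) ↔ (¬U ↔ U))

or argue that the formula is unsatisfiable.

Case W = True: the conjunct ((R ∧ ¬K) ∧ ¬W) ∨ ((W ∧ U) ∧ ¬W) becomes ((R ∧ ¬K) ∧ False) ∨ (U ∧ False) = False.
Case W = False: the formula simplifies to (R ∧ ¬K) ∧ ((¬K ∨ (U ∨ K)) ↔ (¬U ↔ U)).
  K = True: the conjunct ¬K is False.
  K = False: simplifies to R ∧ (¬U ↔ U).
    U = True: the conjunct ¬U ↔ U becomes ¬True ↔ True = False.
    U = False: the conjunct ¬U ↔ U becomes ¬False ↔ False = False.
Both cases fail — unsatisfiable.

Unsatisfiable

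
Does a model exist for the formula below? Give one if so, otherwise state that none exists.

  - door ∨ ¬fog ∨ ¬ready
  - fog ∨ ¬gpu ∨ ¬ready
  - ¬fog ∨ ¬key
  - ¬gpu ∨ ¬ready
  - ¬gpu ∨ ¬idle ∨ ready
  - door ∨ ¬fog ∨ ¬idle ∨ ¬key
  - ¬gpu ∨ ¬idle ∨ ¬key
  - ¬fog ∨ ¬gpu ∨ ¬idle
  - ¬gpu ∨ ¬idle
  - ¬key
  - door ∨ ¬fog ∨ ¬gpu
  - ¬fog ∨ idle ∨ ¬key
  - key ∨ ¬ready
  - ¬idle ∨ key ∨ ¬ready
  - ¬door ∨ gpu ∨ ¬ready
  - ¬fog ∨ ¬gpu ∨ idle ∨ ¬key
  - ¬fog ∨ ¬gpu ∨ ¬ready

Unit clause (¬key) forces key = False.
In (key ∨ ¬ready) only ¬ready is left, so ready = False.
Set fog = True.
Set idle = True.
  then (¬gpu ∨ ¬idle ∨ ready) forces gpu = False.
Set door = True.
All clauses satisfied.

fog = True, idle = True, key = False, gpu = False, door = True, ready = False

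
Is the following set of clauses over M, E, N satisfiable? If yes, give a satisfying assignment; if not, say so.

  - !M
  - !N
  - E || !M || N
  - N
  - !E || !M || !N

No satisfying assignment exists.

Case N = True:
  Clause (!N) is falsified — contradiction.
Case N = False:
  Clause (N) is falsified — contradiction.
Both cases fail, so the formula is unsatisfiable.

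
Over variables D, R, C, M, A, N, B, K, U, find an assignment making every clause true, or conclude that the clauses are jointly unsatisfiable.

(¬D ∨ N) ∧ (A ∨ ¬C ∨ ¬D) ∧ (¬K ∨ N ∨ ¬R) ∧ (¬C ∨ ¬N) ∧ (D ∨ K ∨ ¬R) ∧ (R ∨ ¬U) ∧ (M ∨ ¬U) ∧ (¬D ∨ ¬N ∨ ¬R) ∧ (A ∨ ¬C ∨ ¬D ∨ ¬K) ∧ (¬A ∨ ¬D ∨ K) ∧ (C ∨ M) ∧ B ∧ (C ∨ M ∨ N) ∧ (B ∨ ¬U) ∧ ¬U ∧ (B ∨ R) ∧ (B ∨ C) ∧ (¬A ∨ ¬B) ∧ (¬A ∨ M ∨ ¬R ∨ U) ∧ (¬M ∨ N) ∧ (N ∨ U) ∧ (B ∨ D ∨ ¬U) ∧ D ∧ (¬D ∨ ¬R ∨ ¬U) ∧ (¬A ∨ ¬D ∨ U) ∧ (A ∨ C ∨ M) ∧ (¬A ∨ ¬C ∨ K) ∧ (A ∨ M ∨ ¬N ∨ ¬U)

Unit clause (B) forces B = True.
Unit clause (¬U) forces U = False.
In (¬A ∨ ¬B) only ¬A is left, so A = False.
In (N ∨ U) only N is left, so N = True.
Unit clause (D) forces D = True.
In (A ∨ ¬C ∨ ¬D) only ¬C is left, so C = False.
In (¬D ∨ ¬N ∨ ¬R) only ¬R is left, so R = False.
In (C ∨ M) only M is left, so M = True.
Set K = True.
All clauses satisfied.

D: True, R: False, C: False, M: True, A: False, N: True, B: True, K: True, U: False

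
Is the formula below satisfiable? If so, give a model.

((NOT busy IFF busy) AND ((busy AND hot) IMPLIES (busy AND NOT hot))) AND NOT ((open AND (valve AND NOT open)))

The conjunct NOT busy IFF busy is unsatisfiable on its own:
  busy=F: evaluates to False.
  busy=T: evaluates to False.
So the whole conjunction is unsatisfiable.

Unsatisfiable — no assignment works.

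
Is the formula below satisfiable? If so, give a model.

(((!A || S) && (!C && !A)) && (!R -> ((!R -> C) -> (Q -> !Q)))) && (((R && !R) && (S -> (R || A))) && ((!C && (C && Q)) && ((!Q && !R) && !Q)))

No satisfying assignment exists.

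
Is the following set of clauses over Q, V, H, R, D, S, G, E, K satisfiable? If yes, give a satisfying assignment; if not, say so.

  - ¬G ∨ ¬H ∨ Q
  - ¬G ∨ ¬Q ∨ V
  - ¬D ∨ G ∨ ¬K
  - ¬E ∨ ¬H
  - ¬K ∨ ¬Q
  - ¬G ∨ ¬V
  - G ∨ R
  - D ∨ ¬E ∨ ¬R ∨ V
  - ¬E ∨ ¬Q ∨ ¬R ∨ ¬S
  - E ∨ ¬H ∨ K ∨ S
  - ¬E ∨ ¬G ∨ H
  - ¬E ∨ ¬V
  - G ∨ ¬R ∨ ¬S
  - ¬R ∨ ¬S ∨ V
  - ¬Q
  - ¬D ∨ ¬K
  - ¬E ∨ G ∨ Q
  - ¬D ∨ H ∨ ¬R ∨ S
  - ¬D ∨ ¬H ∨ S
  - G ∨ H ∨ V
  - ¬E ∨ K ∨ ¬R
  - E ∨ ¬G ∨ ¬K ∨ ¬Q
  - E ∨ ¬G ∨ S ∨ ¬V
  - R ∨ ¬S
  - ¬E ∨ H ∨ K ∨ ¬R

Q = False, V = False, H = False, R = True, D = False, S = False, G = True, E = False, K = True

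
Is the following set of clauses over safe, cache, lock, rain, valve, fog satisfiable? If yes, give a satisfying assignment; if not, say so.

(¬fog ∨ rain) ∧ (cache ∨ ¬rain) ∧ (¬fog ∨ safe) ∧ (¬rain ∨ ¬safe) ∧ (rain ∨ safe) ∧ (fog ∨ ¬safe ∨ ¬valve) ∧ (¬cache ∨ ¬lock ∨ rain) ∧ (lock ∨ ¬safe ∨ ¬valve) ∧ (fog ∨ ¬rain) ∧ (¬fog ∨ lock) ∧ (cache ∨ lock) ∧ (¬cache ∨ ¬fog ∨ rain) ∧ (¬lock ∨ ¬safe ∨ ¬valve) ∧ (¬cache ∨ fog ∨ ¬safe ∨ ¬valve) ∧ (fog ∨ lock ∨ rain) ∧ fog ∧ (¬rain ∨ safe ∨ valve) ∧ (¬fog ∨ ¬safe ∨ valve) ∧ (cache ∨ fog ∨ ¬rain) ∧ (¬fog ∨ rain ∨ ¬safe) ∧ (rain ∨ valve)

Case safe = True:
  (¬rain ∨ ¬safe) forces rain = False.
  (¬fog ∨ rain) forces fog = False.
  Clause (fog) is falsified — contradiction.
Case safe = False:
  (¬fog ∨ safe) forces fog = False.
  Clause (fog) is falsified — contradiction.
Both cases fail, so the formula is unsatisfiable.

No satisfying assignment exists.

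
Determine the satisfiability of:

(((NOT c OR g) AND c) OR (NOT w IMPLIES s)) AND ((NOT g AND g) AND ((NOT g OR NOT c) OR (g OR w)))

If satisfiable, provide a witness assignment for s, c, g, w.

The formula is unsatisfiable.

Case g = True: the conjunct NOT g is False.
Case g = False: the conjunct g is False.
Both cases fail — unsatisfiable.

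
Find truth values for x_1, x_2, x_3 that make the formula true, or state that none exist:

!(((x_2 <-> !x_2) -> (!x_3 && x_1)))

The formula is unsatisfiable.

Case x_2 = True: the formula becomes !((False -> (!x_3 && x_1))) = False.
Case x_2 = False: the formula becomes !((False -> (!x_3 && x_1))) = False.
Both cases fail — unsatisfiable.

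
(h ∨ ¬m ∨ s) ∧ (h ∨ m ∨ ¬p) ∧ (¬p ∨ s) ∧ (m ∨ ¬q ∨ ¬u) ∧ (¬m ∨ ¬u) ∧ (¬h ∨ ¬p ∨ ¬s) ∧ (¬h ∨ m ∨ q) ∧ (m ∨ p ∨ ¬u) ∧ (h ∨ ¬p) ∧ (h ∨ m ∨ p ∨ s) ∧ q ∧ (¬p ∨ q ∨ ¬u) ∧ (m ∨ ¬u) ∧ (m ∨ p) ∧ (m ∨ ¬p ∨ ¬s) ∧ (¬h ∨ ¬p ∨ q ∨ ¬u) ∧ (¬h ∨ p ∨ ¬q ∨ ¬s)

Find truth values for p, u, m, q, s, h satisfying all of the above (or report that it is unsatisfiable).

p = False, u = False, m = True, q = True, s = True, h = False

Unit clause (q) forces q = True.
Try p = True:
  (¬p ∨ s) forces s = True.
  (¬h ∨ ¬p ∨ ¬s) forces h = False.
  clause (h ∨ ¬p) is falsified — backtrack.
So p = False.
  then (m ∨ p) forces m = True.
  then (¬m ∨ ¬u) forces u = False.
Set s = True.
  then (¬h ∨ p ∨ ¬q ∨ ¬s) forces h = False.
All clauses satisfied.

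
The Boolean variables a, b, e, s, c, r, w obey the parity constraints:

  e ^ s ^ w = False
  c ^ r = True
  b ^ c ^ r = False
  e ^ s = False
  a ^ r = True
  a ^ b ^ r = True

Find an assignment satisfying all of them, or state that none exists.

Unsatisfiable — no assignment works.

Adding constraints 2, 3, 5, 6 mod 2: every variable appears an even number of times on the left, so the left side is 0.
But the right sides sum to 1 (mod 2). 0 ≠ 1 — the system is inconsistent.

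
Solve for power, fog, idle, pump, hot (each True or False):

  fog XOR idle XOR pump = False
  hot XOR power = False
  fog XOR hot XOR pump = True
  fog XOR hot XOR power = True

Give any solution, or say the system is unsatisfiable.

power: True; fog: True; idle: False; pump: True; hot: True

fog XOR idle XOR pump = T XOR F XOR T = False ✓
hot XOR power = T XOR T = False ✓
fog XOR hot XOR pump = T XOR T XOR T = True ✓
fog XOR hot XOR power = T XOR T XOR T = True ✓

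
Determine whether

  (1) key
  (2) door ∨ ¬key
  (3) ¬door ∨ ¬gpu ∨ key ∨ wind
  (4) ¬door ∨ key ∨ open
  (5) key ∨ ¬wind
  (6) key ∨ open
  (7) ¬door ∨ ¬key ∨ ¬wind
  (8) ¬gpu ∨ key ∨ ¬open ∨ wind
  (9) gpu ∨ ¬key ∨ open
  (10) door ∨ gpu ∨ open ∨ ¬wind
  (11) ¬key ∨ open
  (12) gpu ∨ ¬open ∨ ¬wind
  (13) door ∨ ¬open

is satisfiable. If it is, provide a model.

Unit clause (key) forces key = True.
In (door ∨ ¬key) only door is left, so door = True.
In (¬door ∨ ¬key ∨ ¬wind) only ¬wind is left, so wind = False.
In (¬key ∨ open) only open is left, so open = True.
Set gpu = True.
All clauses satisfied.

gpu=T, open=T, wind=F, key=T, door=T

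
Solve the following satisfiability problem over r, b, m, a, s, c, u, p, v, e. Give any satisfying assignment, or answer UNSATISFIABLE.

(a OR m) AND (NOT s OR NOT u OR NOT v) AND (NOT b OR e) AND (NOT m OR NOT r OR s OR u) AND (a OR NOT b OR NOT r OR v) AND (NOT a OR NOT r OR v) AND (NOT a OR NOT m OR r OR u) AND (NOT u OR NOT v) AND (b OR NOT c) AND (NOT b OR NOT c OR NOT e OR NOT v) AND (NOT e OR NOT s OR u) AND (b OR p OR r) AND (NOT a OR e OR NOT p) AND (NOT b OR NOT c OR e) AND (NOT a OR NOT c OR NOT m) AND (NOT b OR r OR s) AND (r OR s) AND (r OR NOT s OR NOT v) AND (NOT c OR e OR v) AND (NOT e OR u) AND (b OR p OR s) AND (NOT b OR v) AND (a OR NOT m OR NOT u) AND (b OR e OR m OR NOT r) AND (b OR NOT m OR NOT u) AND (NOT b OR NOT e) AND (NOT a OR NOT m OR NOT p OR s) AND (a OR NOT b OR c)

r: False; b: False; m: True; a: False; s: True; c: False; u: False; p: True; v: False; e: False

Set r = False.
  then (r OR s) forces s = True.
  then (r OR NOT s OR NOT v) forces v = False.
  then (NOT b OR v) forces b = False.
  then (b OR NOT c) forces c = False.
  then (b OR p OR r) forces p = True.
Set m = True.
  then (b OR NOT m OR NOT u) forces u = False.
  then (NOT a OR NOT m OR r OR u) forces a = False.
  then (NOT e OR NOT s OR u) forces e = False.
All clauses satisfied.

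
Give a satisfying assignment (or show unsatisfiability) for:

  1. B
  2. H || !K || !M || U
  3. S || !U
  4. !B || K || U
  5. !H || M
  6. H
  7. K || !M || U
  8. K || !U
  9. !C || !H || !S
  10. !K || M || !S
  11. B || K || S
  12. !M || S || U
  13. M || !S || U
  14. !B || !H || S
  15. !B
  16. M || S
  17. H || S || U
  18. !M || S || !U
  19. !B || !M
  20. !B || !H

Case B = True:
  Clause (!B) is falsified — contradiction.
Case B = False:
  Clause (B) is falsified — contradiction.
Both cases fail, so the formula is unsatisfiable.

Unsatisfiable — no assignment works.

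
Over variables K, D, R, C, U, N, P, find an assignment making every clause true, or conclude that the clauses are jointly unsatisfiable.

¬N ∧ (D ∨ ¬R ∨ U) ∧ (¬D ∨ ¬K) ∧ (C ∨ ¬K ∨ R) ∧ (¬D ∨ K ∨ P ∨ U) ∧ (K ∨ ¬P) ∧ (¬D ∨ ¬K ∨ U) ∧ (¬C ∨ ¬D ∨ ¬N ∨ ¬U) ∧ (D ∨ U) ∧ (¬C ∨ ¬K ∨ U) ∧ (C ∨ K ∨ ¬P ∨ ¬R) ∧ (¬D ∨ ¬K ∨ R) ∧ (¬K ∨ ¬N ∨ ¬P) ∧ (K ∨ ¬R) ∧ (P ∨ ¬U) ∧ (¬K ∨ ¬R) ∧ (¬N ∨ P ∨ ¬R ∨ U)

Unit clause (¬N) forces N = False.
Try K = False:
  (K ∨ ¬P) forces P = False.
  (K ∨ ¬R) forces R = False.
  (P ∨ ¬U) forces U = False.
  (¬D ∨ K ∨ P ∨ U) forces D = False.
  clause (D ∨ U) is falsified — backtrack.
So K = True.
  then (¬D ∨ ¬K) forces D = False.
  then (D ∨ U) forces U = True.
  then (P ∨ ¬U) forces P = True.
  then (¬K ∨ ¬R) forces R = False.
  then (C ∨ ¬K ∨ R) forces C = True.
All clauses satisfied.

K = True, D = False, R = False, C = True, U = True, N = False, P = True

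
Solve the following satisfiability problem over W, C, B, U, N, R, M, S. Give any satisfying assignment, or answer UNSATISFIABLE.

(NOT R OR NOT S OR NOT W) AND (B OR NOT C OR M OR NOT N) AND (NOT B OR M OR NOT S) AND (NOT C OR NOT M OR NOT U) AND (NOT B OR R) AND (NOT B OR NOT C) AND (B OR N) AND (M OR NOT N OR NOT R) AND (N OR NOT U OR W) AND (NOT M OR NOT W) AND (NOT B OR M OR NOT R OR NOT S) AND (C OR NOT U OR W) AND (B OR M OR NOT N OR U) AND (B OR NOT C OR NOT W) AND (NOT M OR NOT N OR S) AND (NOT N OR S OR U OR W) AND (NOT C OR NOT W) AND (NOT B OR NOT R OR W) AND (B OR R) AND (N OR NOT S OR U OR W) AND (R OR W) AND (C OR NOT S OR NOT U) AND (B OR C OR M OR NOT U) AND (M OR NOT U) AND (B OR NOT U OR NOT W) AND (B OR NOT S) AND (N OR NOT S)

W: True; C: False; B: True; U: False; N: False; R: True; M: False; S: False

Set W = True.
  then (NOT M OR NOT W) forces M = False.
  then (NOT C OR NOT W) forces C = False.
  then (M OR NOT U) forces U = False.
Set B = True.
  then (NOT B OR M OR NOT S) forces S = False.
  then (NOT B OR R) forces R = True.
  then (M OR NOT N OR NOT R) forces N = False.
All clauses satisfied.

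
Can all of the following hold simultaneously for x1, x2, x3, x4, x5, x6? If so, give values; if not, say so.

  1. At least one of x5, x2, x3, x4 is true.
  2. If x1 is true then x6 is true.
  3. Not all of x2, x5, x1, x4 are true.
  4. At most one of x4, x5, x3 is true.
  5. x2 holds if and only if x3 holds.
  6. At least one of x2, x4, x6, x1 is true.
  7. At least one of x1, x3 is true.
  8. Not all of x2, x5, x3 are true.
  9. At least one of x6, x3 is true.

x1: True; x2: False; x3: False; x4: False; x5: True; x6: True

  (1) {x5, x2, x3, x4}: 1 true — at least one ✓
  (2) x1=T ⇒ x6: T ✓
  (3) {x2, x5, x1, x4}: 2/4 true — not all ✓
  (4) {x4, x5, x3}: 1 true — at most one ✓
  (5) x2=F, x3=F — same ✓
  (6) {x2, x4, x6, x1}: 2 true — at least one ✓
  (7) {x1, x3}: 1 true — at least one ✓
  (8) {x2, x5, x3}: 1/3 true — not all ✓
  (9) {x6, x3}: 1 true — at least one ✓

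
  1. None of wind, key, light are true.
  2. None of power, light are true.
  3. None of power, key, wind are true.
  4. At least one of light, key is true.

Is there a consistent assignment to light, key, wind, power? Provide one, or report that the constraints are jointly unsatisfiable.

UNSATISFIABLE

Case light = True:
  Constraint (1) is violated (light=T) — contradiction.
Case light = False:
  (1) forces wind = False.
  (1) forces key = False.
  Constraint (4) is violated (light=F, key=F) — contradiction.
Both cases fail — unsatisfiable.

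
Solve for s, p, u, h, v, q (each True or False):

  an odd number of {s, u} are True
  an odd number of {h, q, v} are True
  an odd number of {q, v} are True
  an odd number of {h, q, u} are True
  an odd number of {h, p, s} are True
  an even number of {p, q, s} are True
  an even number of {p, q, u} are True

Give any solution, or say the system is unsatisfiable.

Adding constraints 1, 6, 7 mod 2: every variable appears an even number of times on the left, so the left side is 0.
But the right sides sum to 1 (mod 2). 0 ≠ 1 — the system is inconsistent.

The formula is unsatisfiable.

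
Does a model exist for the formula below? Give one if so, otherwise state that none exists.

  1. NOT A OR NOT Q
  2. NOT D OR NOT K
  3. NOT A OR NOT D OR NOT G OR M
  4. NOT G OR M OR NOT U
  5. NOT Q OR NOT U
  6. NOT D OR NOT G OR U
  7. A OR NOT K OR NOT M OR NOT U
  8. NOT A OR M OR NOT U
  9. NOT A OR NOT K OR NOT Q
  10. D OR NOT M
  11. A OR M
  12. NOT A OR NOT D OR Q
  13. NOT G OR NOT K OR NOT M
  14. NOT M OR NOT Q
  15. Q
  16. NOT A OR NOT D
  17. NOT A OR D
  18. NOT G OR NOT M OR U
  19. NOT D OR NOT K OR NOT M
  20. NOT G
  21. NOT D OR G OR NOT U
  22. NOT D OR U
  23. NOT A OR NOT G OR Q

Case Q = True:
  (NOT A OR NOT Q) forces A = False.
  (NOT Q OR NOT U) forces U = False.
  (A OR M) forces M = True.
  Clause (NOT M OR NOT Q) is falsified — contradiction.
Case Q = False:
  Clause (Q) is falsified — contradiction.
Both cases fail, so the formula is unsatisfiable.

UNSATISFIABLE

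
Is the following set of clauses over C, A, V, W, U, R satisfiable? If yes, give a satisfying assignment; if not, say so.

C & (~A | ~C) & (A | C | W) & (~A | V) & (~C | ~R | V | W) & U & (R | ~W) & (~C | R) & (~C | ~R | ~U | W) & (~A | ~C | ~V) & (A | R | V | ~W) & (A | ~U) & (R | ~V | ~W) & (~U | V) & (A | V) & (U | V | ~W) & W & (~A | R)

Case C = True:
  (~A | ~C) forces A = False.
  (U) forces U = True.
  Clause (A | ~U) is falsified — contradiction.
Case C = False:
  Clause (C) is falsified — contradiction.
Both cases fail, so the formula is unsatisfiable.

Unsatisfiable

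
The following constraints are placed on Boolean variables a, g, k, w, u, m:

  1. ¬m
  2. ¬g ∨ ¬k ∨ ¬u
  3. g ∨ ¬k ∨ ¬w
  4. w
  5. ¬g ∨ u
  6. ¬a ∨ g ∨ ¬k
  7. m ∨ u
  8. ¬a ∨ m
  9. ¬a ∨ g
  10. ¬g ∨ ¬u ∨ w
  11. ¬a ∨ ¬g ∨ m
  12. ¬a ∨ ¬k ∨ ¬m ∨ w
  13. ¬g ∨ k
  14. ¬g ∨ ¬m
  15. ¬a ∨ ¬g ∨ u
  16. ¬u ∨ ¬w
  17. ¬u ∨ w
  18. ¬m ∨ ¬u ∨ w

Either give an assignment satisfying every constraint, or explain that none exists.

Case w = True:
  (¬m) forces m = False.
  (m ∨ u) forces u = True.
  Clause (¬u ∨ ¬w) is falsified — contradiction.
Case w = False:
  Clause (w) is falsified — contradiction.
Both cases fail, so the formula is unsatisfiable.

Unsatisfiable — no assignment works.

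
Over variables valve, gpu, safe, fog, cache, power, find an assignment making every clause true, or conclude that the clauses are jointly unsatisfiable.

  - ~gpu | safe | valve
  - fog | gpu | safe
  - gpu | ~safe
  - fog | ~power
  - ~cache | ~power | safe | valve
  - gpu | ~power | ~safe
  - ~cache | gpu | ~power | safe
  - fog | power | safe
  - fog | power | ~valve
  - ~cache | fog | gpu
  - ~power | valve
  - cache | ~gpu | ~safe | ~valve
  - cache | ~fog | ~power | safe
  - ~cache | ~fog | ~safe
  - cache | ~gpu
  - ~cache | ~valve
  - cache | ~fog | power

valve = False, gpu = True, safe = True, fog = False, cache = True, power = False

Set valve = False.
  then (~power | valve) forces power = False.
Set gpu = True.
  then (~gpu | safe | valve) forces safe = True.
  then (cache | ~gpu) forces cache = True.
  then (~cache | ~fog | ~safe) forces fog = False.
All clauses satisfied.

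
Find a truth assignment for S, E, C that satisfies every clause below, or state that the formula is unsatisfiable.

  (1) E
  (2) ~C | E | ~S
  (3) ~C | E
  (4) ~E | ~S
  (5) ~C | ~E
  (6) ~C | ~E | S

S=F, E=T, C=F

Unit clause (E) forces E = True.
In (~E | ~S) only ~S is left, so S = False.
In (~C | ~E) only ~C is left, so C = False.
All clauses satisfied.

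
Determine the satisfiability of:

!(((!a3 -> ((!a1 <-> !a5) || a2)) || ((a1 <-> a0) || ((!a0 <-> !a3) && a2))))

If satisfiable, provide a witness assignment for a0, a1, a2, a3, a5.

a0: True; a1: False; a2: False; a3: False; a5: True

  !(((!a3 -> ((!a1 <-> !a5) || a2)) || ((a1 <-> a0) || ((!a0 <-> !a3) && a2)))) = True
    (!a3 -> ((!a1 <-> !a5) || a2)) || ((a1 <-> a0) || ((!a0 <-> !a3) && a2)) = False
      !a3 -> ((!a1 <-> !a5) || a2) = False
        !a3 = True
        (!a1 <-> !a5) || a2 = False
          !a1 <-> !a5 = False
            !a1 = True
            !a5 = False
      (a1 <-> a0) || ((!a0 <-> !a3) && a2) = False
        a1 <-> a0 = False
        (!a0 <-> !a3) && a2 = False
          !a0 <-> !a3 = False
            !a0 = False
            !a3 = True
The formula evaluates to True.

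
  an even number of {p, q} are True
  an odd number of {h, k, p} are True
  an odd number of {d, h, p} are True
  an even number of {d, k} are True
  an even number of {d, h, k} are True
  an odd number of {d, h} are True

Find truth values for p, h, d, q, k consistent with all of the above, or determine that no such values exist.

p = False, h = False, d = True, q = False, k = True

{p, q}: 0 true → even ✓
{h, k, p}: 1 true → odd ✓
{d, h, p}: 1 true → odd ✓
{d, k}: 2 true → even ✓
{d, h, k}: 2 true → even ✓
{d, h}: 1 true → odd ✓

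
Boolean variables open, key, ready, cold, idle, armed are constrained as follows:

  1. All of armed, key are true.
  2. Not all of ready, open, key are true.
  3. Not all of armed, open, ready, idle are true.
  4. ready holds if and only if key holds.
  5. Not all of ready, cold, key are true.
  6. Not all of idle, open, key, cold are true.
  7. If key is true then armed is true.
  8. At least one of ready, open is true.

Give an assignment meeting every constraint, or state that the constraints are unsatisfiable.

open: False; key: True; ready: True; cold: False; idle: True; armed: True

  (1) {armed, key}: all 2 true ✓
  (2) {ready, open, key}: 2/3 true — not all ✓
  (3) {armed, open, ready, idle}: 3/4 true — not all ✓
  (4) ready=T, key=T — same ✓
  (5) {ready, cold, key}: 2/3 true — not all ✓
  (6) {idle, open, key, cold}: 2/4 true — not all ✓
  (7) key=T ⇒ armed: T ✓
  (8) {ready, open}: 1 true — at least one ✓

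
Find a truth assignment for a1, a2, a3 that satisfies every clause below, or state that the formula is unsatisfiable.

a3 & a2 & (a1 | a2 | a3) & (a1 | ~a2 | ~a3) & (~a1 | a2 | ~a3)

a1: True; a2: True; a3: True

Unit clause (a3) forces a3 = True.
Unit clause (a2) forces a2 = True.
In (a1 | ~a2 | ~a3) only a1 is left, so a1 = True.
Check each clause:
  (a3): a3 holds.
  (a2): a2 holds.
  (a1 | a2 | a3): a1 holds.
  (a1 | ~a2 | ~a3): a1 holds.
  (~a1 | a2 | ~a3): a2 holds.
All clauses satisfied.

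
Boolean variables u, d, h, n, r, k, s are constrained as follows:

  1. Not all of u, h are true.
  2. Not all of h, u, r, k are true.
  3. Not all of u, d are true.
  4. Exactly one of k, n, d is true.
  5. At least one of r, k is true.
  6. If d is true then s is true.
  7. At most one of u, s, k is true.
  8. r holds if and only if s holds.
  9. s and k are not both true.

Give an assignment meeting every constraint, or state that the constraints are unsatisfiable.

u: False; d: False; h: True; n: False; r: False; k: True; s: False

  (1) {u, h}: 1/2 true — not all ✓
  (2) {h, u, r, k}: 2/4 true — not all ✓
  (3) {u, d}: 0/2 true — not all ✓
  (4) {k, n, d}: 1 true — exactly one ✓
  (5) {r, k}: 1 true — at least one ✓
  (6) d=F ⇒ s: vacuous ✓
  (7) {u, s, k}: 1 true — at most one ✓
  (8) r=F, s=F — same ✓
  (9) s=F, k=T — not both ✓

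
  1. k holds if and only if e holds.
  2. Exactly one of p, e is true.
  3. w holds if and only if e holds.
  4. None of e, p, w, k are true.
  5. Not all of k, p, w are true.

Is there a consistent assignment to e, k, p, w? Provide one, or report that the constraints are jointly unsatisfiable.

Case p = True:
  Constraint (4) is violated (p=T) — contradiction.
Case p = False:
  (2) with p=F forces e = True.
  Constraint (4) is violated (e=T) — contradiction.
Both cases fail — unsatisfiable.

Unsatisfiable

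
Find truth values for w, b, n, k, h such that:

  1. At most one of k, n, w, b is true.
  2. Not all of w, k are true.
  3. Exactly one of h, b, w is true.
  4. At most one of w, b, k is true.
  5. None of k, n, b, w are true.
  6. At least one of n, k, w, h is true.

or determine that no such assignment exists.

w = False; b = False; n = False; k = False; h = True

  (1) {k, n, w, b}: 0 true — at most one ✓
  (2) {w, k}: 0/2 true — not all ✓
  (3) {h, b, w}: 1 true — exactly one ✓
  (4) {w, b, k}: 0 true — at most one ✓
  (5) {k, n, b, w}: 0 true — none ✓
  (6) {n, k, w, h}: 1 true — at least one ✓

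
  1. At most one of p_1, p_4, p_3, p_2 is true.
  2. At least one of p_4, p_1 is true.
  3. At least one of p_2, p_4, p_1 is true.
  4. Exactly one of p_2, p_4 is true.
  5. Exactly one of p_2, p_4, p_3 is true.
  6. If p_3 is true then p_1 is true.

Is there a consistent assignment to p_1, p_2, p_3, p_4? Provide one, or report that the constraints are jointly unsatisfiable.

p_1 = False; p_2 = False; p_3 = False; p_4 = True

  (1) {p_1, p_4, p_3, p_2}: 1 true — at most one ✓
  (2) {p_4, p_1}: 1 true — at least one ✓
  (3) {p_2, p_4, p_1}: 1 true — at least one ✓
  (4) {p_2, p_4}: 1 true — exactly one ✓
  (5) {p_2, p_4, p_3}: 1 true — exactly one ✓
  (6) p_3=F ⇒ p_1: vacuous ✓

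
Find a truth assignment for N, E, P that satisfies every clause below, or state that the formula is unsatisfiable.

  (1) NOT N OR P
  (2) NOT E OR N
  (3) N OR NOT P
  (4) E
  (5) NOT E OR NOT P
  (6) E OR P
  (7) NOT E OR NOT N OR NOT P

UNSATISFIABLE

Case E = True:
  (NOT E OR N) forces N = True.
  (NOT N OR P) forces P = True.
  Clause (NOT E OR NOT P) is falsified — contradiction.
Case E = False:
  Clause (E) is falsified — contradiction.
Both cases fail, so the formula is unsatisfiable.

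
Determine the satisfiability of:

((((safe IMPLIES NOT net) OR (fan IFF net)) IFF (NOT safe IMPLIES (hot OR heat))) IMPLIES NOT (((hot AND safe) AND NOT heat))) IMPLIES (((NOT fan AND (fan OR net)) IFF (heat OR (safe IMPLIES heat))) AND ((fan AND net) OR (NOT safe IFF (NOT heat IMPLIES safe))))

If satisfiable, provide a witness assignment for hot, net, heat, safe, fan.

hot: True, net: True, heat: True, safe: False, fan: False

  ((((safe IMPLIES NOT net) OR (fan IFF net)) IFF (NOT safe IMPLIES (hot OR heat))) IMPLIES NOT (((hot AND safe) AND NOT heat))) IMPLIES (((NOT fan AND (fan OR net)) IFF (heat OR (safe IMPLIES heat))) AND ((fan AND net) OR (NOT safe IFF (NOT heat IMPLIES safe)))) = True
    (((safe IMPLIES NOT net) OR (fan IFF net)) IFF (NOT safe IMPLIES (hot OR heat))) IMPLIES NOT (((hot AND safe) AND NOT heat)) = True
      ((safe IMPLIES NOT net) OR (fan IFF net)) IFF (NOT safe IMPLIES (hot OR heat)) = True
        (safe IMPLIES NOT net) OR (fan IFF net) = True
          safe IMPLIES NOT net = True
            NOT net = False
          fan IFF net = False
        NOT safe IMPLIES (hot OR heat) = True
          NOT safe = True
          hot OR heat = True
      NOT (((hot AND safe) AND NOT heat)) = True
        (hot AND safe) AND NOT heat = False
          hot AND safe = False
          NOT heat = False
    ((NOT fan AND (fan OR net)) IFF (heat OR (safe IMPLIES heat))) AND ((fan AND net) OR (NOT safe IFF (NOT heat IMPLIES safe))) = True
      (NOT fan AND (fan OR net)) IFF (heat OR (safe IMPLIES heat)) = True
        NOT fan AND (fan OR net) = True
          NOT fan = True
          fan OR net = True
        heat OR (safe IMPLIES heat) = True
          safe IMPLIES heat = True
      (fan AND net) OR (NOT safe IFF (NOT heat IMPLIES safe)) = True
        fan AND net = False
        NOT safe IFF (NOT heat IMPLIES safe) = True
          NOT safe = True
          NOT heat IMPLIES safe = True
            NOT heat = False
The formula evaluates to True.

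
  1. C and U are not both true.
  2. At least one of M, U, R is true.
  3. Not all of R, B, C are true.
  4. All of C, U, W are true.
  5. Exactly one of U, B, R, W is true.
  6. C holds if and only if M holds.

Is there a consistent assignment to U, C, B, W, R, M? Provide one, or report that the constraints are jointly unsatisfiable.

No satisfying assignment exists.

Case U = True:
  (1) with U=T forces C = False.
  Constraint (4) is violated (C=F) — contradiction.
Case U = False:
  Constraint (4) is violated (U=F) — contradiction.
Both cases fail — unsatisfiable.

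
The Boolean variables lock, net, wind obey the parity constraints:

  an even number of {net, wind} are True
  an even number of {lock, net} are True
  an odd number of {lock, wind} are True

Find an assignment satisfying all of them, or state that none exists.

Adding constraints 1, 2, 3 mod 2: every variable appears an even number of times on the left, so the left side is 0.
But the right sides sum to 1 (mod 2). 0 ≠ 1 — the system is inconsistent.

Unsatisfiable — no assignment works.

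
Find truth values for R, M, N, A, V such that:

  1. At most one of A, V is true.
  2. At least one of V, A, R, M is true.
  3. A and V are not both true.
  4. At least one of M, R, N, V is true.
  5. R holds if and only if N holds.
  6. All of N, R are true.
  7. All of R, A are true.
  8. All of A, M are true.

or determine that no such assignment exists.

R: True, M: True, N: True, A: True, V: False

  (1) {A, V}: 1 true — at most one ✓
  (2) {V, A, R, M}: 3 true — at least one ✓
  (3) A=T, V=F — not both ✓
  (4) {M, R, N, V}: 3 true — at least one ✓
  (5) R=T, N=T — same ✓
  (6) {N, R}: all 2 true ✓
  (7) {R, A}: all 2 true ✓
  (8) {A, M}: all 2 true ✓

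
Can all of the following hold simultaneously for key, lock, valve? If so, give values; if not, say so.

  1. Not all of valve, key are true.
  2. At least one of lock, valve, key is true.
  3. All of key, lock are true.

key = True; lock = True; valve = False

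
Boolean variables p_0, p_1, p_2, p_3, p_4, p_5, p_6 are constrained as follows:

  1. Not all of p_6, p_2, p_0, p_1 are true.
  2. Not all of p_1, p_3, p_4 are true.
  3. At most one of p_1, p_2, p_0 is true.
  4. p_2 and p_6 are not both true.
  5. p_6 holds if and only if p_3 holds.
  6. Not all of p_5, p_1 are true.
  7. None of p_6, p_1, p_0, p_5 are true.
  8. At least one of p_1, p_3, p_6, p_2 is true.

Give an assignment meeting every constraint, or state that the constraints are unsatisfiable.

p_0: False, p_1: False, p_2: True, p_3: False, p_4: True, p_5: False, p_6: False

  (1) {p_6, p_2, p_0, p_1}: 1/4 true — not all ✓
  (2) {p_1, p_3, p_4}: 1/3 true — not all ✓
  (3) {p_1, p_2, p_0}: 1 true — at most one ✓
  (4) p_2=T, p_6=F — not both ✓
  (5) p_6=F, p_3=F — same ✓
  (6) {p_5, p_1}: 0/2 true — not all ✓
  (7) {p_6, p_1, p_0, p_5}: 0 true — none ✓
  (8) {p_1, p_3, p_6, p_2}: 1 true — at least one ✓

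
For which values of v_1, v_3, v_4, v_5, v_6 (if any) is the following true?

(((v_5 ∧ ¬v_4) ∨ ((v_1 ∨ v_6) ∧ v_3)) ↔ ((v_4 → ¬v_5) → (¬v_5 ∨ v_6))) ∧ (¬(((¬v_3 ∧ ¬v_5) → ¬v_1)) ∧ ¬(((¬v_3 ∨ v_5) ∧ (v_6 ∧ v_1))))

UNSATISFIABLE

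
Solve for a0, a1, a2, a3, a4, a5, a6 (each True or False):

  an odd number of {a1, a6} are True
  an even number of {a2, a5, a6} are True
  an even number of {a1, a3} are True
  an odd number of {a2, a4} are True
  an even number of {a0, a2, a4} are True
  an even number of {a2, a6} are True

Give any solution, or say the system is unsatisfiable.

a0: True, a1: True, a2: False, a3: True, a4: True, a5: False, a6: False

{a1, a6}: 1 true → odd ✓
{a2, a5, a6}: 0 true → even ✓
{a1, a3}: 2 true → even ✓
{a2, a4}: 1 true → odd ✓
{a0, a2, a4}: 2 true → even ✓
{a2, a6}: 0 true → even ✓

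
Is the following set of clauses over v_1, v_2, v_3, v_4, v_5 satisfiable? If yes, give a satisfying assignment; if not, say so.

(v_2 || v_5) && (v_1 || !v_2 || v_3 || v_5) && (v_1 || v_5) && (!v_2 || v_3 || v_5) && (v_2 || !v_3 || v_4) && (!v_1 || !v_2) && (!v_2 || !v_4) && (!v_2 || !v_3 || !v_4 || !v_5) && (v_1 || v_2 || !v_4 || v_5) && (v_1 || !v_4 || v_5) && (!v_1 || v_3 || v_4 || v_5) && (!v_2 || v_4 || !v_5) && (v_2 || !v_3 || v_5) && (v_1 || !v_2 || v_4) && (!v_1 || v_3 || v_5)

Set v_1 = True.
  then (!v_1 || !v_2) forces v_2 = False.
  then (v_2 || v_5) forces v_5 = True.
Set v_3 = False.
Set v_4 = True.
All clauses satisfied.

v_1: True, v_2: False, v_3: False, v_4: True, v_5: True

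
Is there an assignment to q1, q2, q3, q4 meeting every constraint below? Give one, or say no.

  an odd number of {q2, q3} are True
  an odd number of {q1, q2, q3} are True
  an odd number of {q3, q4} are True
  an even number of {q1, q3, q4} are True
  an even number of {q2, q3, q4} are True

UNSATISFIABLE

Adding constraints 1, 2, 3, 4 mod 2: every variable appears an even number of times on the left, so the left side is 0.
But the right sides sum to 1 (mod 2). 0 ≠ 1 — the system is inconsistent.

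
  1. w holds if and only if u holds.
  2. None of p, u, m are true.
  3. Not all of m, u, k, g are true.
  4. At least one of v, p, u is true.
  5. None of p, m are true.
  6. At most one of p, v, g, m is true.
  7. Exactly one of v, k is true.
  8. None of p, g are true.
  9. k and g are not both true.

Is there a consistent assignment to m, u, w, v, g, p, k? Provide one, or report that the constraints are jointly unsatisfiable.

m: False; u: False; w: False; v: True; g: False; p: False; k: False

  (1) w=F, u=F — same ✓
  (2) {p, u, m}: 0 true — none ✓
  (3) {m, u, k, g}: 0/4 true — not all ✓
  (4) {v, p, u}: 1 true — at least one ✓
  (5) {p, m}: 0 true — none ✓
  (6) {p, v, g, m}: 1 true — at most one ✓
  (7) {v, k}: 1 true — exactly one ✓
  (8) {p, g}: 0 true — none ✓
  (9) k=F, g=F — not both ✓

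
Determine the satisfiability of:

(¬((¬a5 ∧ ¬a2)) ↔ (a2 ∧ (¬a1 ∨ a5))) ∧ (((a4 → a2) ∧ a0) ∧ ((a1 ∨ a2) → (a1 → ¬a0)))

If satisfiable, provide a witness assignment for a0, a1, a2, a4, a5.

a0 = True; a1 = False; a2 = True; a4 = False; a5 = True

  ¬((¬a5 ∧ ¬a2)) ↔ (a2 ∧ (¬a1 ∨ a5)) = True
    ¬((¬a5 ∧ ¬a2)) = True
      ¬a5 ∧ ¬a2 = False
        ¬a5 = False
        ¬a2 = False
    a2 ∧ (¬a1 ∨ a5) = True
      ¬a1 ∨ a5 = True
        ¬a1 = True
  ((a4 → a2) ∧ a0) ∧ ((a1 ∨ a2) → (a1 → ¬a0)) = True
    (a4 → a2) ∧ a0 = True
      a4 → a2 = True
    (a1 ∨ a2) → (a1 → ¬a0) = True
      a1 ∨ a2 = True
      a1 → ¬a0 = True
        ¬a0 = False
Both conjuncts True, so the formula holds.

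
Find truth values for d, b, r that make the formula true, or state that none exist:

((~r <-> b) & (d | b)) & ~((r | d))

d=F, b=T, r=F

  (~r <-> b) & (d | b) = True
    ~r <-> b = True
      ~r = True
    d | b = True
  ~((r | d)) = True
    r | d = False
Both conjuncts True, so the formula holds.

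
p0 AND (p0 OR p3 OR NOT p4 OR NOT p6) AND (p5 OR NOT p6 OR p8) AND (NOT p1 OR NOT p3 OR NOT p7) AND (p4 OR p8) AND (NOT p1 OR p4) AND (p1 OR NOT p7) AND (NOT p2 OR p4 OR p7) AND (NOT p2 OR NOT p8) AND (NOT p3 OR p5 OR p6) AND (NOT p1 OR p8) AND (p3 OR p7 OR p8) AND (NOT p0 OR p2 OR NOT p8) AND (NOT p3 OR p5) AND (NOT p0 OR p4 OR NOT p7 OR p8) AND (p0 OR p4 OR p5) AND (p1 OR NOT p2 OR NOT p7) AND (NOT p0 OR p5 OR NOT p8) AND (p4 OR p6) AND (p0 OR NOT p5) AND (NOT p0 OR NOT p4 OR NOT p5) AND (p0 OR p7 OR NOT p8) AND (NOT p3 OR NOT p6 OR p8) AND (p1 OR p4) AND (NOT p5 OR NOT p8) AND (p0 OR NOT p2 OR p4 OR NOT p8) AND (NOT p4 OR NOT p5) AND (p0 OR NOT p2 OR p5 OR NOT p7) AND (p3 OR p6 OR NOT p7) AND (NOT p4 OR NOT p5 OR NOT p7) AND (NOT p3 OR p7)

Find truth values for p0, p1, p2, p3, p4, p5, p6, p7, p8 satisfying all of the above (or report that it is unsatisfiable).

Case p8 = True:
  (p0) forces p0 = True.
  (NOT p2 OR NOT p8) forces p2 = False.
  Clause (NOT p0 OR p2 OR NOT p8) is falsified — contradiction.
Case p8 = False:
  (p0) forces p0 = True.
  (p4 OR p8) forces p4 = True.
  (NOT p1 OR p8) forces p1 = False.
  (p1 OR NOT p7) forces p7 = False.
  (p3 OR p7 OR p8) forces p3 = True.
  Clause (NOT p3 OR p7) is falsified — contradiction.
Both cases fail, so the formula is unsatisfiable.

The formula is unsatisfiable.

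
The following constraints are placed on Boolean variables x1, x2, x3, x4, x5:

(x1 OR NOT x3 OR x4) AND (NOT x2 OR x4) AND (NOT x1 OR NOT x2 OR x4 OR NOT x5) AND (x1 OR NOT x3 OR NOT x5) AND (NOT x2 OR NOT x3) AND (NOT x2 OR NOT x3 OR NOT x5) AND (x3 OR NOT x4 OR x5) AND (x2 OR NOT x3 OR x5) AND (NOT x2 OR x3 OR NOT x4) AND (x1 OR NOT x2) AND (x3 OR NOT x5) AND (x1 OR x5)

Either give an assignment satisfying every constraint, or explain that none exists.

x1 = True, x2 = False, x3 = True, x4 = True, x5 = True

Try x1 = False:
  (x1 OR NOT x2) forces x2 = False.
  (x1 OR x5) forces x5 = True.
  (x1 OR NOT x3 OR NOT x5) forces x3 = False.
  clause (x3 OR NOT x5) is falsified — backtrack.
So x1 = True.
Set x2 = False.
Set x3 = True.
  then (x2 OR NOT x3 OR x5) forces x5 = True.
Set x4 = True.
All clauses satisfied.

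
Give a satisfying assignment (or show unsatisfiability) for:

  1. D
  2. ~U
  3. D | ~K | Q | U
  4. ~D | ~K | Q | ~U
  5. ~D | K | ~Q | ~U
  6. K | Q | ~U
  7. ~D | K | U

K: True, U: False, D: True, Q: True

Unit clause (D) forces D = True.
Unit clause (~U) forces U = False.
In (~D | K | U) only K is left, so K = True.
Set Q = True.
All clauses satisfied.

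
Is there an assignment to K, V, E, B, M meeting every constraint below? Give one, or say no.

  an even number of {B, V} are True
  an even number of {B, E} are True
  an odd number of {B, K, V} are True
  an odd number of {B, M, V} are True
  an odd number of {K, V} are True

K = True, V = False, E = False, B = False, M = True

{B, V}: 0 true → even ✓
{B, E}: 0 true → even ✓
{B, K, V}: 1 true → odd ✓
{B, M, V}: 1 true → odd ✓
{K, V}: 1 true → odd ✓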